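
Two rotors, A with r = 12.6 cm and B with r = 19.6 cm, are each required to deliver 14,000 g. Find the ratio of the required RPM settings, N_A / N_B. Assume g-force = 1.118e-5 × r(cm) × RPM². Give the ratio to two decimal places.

At fixed RCF, N ∝ 1/√r, so N_A/N_B = √(r_B/r_A) = √(19.6/12.6) = √1.555556 = 1.2472.

1.25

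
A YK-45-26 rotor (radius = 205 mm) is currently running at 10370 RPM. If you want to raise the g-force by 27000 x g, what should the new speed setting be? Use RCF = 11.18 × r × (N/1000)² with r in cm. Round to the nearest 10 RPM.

N₂ ≈ 15010 RPM

r = 205 mm = 20.5 cm
Current RCF = 11.18 × 20.5 × (10.37)² = 11.18 × 20.5 × 107.5369 ≈ 24,646.4 × g
Target RCF = 24,646.4 + 27,000 = 51,646.4 × g
(N/1000)² = 51,646.4 / 229.19 = 225.3432
N = 1000 × √225.3432 ≈ 15,011.4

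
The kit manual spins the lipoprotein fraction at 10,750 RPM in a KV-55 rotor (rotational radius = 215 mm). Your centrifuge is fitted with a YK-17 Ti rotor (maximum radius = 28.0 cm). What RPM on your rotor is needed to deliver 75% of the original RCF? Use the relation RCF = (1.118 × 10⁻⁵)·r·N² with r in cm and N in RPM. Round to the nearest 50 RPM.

Original rotor: r = 215 mm = 21.5 cm
RCF_original = 1.118 × 10⁻⁵ × 21.5 × (10750)² = 1.118 × 10⁻⁵ × 21.5 × 115,562,500 ≈ 27,777.8 × g
Target RCF = 0.75 × 27,777.8 ≈ 20,833.3 × g
20,833.3 = 1.118 × 10⁻⁵ × 28 × N²
N² = 20,833.3 / (31.304 × 10⁻⁵) = 66,551,559
N ≈ √66,551,559 ≈ 8,157.9

8150 RPM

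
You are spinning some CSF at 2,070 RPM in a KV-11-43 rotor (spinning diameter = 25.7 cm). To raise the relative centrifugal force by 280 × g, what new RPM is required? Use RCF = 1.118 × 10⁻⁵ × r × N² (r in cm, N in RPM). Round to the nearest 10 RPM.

N₂ ≈ 2500 RPM

r = 25.7 / 2 = 12.85 cm
Current RCF = 1.118 × 10⁻⁵ × 12.85 × (2070)² = 1.118 × 10⁻⁵ × 12.85 × 4,284,900 ≈ 615.6 × g
Target RCF = 615.6 + 280 = 895.6 × g
N² = 895.6 / (14.3663 × 10⁻⁵) = 6,234,034
N ≈ √6,234,034 ≈ 2,496.8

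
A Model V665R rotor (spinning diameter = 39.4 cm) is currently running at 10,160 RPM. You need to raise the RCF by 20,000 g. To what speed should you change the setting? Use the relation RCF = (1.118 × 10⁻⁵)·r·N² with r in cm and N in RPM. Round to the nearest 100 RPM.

13900 RPM

r = 39.4 / 2 = 19.7 cm
Current RCF = 1.118 × 10⁻⁵ × 19.7 × (10160)² = 1.118 × 10⁻⁵ × 19.7 × 103,225,600 ≈ 22,735 × g
Target RCF = 22,735 + 20,000 = 42,735 × g
N² = 42,735 / (22.0246 × 10⁻⁵) = 194,033,036
N ≈ √194,033,036 ≈ 13,929.6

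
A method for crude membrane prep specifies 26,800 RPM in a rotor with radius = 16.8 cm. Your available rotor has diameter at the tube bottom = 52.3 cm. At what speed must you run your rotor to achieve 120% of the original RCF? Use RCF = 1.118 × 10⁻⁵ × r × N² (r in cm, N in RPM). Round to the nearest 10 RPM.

RCF_original = 1.118 × 10⁻⁵ × 16.8 × (26800)² = 1.118 × 10⁻⁵ × 16.8 × 718,240,000 ≈ 134,902.7 × g
Target RCF = 1.2 × 134,902.7 ≈ 161,883.2 × g
Your rotor: r = 52.3 / 2 = 26.15 cm
161,883.2 = 1.118 × 10⁻⁵ × 26.15 × N²
N² = 161,883.2 / (29.2357 × 10⁻⁵) = 553,717,544
N ≈ √553,717,544 ≈ 23,531.2

≈ 23530 RPM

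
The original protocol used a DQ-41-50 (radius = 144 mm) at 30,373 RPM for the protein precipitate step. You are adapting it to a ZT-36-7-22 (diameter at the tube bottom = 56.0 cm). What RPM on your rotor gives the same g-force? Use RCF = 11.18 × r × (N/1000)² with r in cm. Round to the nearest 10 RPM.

Original rotor: r = 144 mm = 14.4 cm
RCF_original = 11.18 × 14.4 × (30.373)² = 11.18 × 14.4 × 922.519129 ≈ 148,518.2 × g
Your rotor: r = 56.0 / 2 = 28 cm
148,518.2 = 11.18 × 28 × (N/1000)²
(N/1000)² = 148,518.2 / 313.04 = 474.4384
N = 1000 × √474.4384 ≈ 21,781.6

21780 RPM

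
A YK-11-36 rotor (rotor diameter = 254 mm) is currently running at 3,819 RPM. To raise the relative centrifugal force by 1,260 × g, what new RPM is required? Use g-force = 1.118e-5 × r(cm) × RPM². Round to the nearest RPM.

4843 RPM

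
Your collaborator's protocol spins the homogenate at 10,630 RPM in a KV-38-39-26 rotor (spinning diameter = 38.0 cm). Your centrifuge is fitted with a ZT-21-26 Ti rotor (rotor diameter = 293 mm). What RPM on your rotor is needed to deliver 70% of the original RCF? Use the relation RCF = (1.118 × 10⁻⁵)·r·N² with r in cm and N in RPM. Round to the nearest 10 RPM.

Original rotor: r = 38.0 / 2 = 19 cm
RCF = 1.118 × 10⁻⁵ × r × N²
RCF_original = 1.118 × 10⁻⁵ × 19 × (10630)² = 1.118 × 10⁻⁵ × 19 × 112,996,900 ≈ 24,002.8 × g
Target RCF = 0.7 × 24,002.8 ≈ 16,802 × g
Your rotor: r = 293 mm / 2 = 146.5 mm = 14.65 cm
16,802 = 1.118 × 10⁻⁵ × 14.65 × N²
N² = 16,802 / (16.3787 × 10⁻⁵) = 102,584,454
N ≈ √102,584,454 ≈ 10,128.4

10130 RPM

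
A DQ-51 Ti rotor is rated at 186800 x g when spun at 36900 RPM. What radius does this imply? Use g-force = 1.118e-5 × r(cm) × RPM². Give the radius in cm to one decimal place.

RCF = 1.118 × 10⁻⁵ × r × N²
186800 = 1.118 × 10⁻⁵ × r × (36900)²
r = 186800 / (1.118 × 10⁻⁵ × 1,361,610,000) = 186800 / 15222.8 ≈ 12.271 cm

12.3 cm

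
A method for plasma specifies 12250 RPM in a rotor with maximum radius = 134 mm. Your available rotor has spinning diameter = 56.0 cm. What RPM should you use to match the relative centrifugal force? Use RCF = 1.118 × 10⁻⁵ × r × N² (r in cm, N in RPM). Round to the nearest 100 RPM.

8500 RPM

Original rotor: r = 134 mm = 13.4 cm
RCF_original = 1.118 × 10⁻⁵ × 13.4 × (12250)² = 1.118 × 10⁻⁵ × 13.4 × 150,062,500 ≈ 22,481.2 × g
Your rotor: r = 56.0 / 2 = 28 cm
22,481.2 = 1.118 × 10⁻⁵ × 28 × N²
N² = 22,481.2 / (31.304 × 10⁻⁵) = 71,815,742
N ≈ √71,815,742 ≈ 8,474.4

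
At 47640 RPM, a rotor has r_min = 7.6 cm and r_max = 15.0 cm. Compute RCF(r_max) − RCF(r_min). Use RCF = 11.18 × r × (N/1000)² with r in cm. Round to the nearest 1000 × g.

188000 × g

RCF_max = 11.18 × 15 × (47.64)² = 11.18 × 15 × 2,269.5696 ≈ 380,606.8 × g
RCF_min = 11.18 × 7.6 × (47.64)² = 11.18 × 7.6 × 2,269.5696 ≈ 192,840.8 × g
ΔRCF = 380,606.8 − 192,840.8 = 187,766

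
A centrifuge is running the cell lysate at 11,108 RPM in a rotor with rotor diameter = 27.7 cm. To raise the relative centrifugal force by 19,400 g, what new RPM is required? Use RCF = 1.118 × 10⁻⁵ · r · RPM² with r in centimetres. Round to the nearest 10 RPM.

N₂ ≈ 15770 RPM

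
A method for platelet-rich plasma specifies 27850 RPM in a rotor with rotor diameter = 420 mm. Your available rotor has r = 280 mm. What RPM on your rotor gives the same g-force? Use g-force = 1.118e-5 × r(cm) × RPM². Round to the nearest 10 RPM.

Original rotor: r = 420 mm / 2 = 210 mm = 21 cm
RCF_original = 1.118 × 10⁻⁵ × 21 × (27850)² = 1.118 × 10⁻⁵ × 21 × 775,622,500 ≈ 182,100.7 × g
Your rotor: r = 280 mm = 28.0 cm
182,100.7 = 1.118 × 10⁻⁵ × 28 × N²
N² = 182,100.7 / (31.304 × 10⁻⁵) = 581,717,033
N ≈ √581,717,033 ≈ 24,118.8

≈ 24120 RPM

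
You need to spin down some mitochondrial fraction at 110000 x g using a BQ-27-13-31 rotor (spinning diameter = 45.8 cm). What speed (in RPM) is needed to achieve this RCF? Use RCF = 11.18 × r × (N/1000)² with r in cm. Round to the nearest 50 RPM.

r = 45.8 / 2 = 22.9 cm
110,000 = 11.18 × 22.9 × (N/1000)²
(N/1000)² = 110,000 / 256.022 = 429.6506
N = 1000 × √429.6506 ≈ 20,728.0

≈ 20750 RPM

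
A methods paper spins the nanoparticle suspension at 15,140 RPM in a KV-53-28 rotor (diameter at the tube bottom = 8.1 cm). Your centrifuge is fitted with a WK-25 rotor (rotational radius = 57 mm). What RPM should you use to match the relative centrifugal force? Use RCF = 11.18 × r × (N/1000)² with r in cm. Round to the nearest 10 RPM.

≈ 12760 RPM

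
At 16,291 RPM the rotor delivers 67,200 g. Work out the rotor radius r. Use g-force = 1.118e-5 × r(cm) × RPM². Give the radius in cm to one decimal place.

≈ 22.6 cm

67200 = 1.118 × 10⁻⁵ × r × (16291)²
r = 67200 / (1.118 × 10⁻⁵ × 265,396,681) = 67200 / 2967.135 ≈ 22.648 cm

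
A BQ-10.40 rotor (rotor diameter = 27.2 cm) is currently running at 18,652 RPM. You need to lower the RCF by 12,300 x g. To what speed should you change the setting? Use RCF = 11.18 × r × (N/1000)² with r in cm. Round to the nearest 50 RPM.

r = 27.2 / 2 = 13.6 cm
Current RCF = 11.18 × 13.6 × (18.652)² = 11.18 × 13.6 × 347.897104 ≈ 52,897.1 × g
Target RCF = 52,897.1 − 12,300 = 40,597.1 × g
(N/1000)² = 40,597.1 / 152.048 = 267.0019
N = 1000 × √267.0019 ≈ 16,340.2

≈ 16350 RPM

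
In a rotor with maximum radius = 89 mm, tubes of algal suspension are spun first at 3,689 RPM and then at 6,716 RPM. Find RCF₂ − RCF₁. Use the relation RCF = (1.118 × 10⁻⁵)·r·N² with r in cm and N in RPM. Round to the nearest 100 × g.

r = 89 mm = 8.9 cm
RCF₁ = 1.118 × 10⁻⁵ × 8.9 × (3689)² = 1.118 × 10⁻⁵ × 8.9 × 13,608,721 ≈ 1,354.1 × g
RCF₂ = 1.118 × 10⁻⁵ × 8.9 × (6716)² = 1.118 × 10⁻⁵ × 8.9 × 45,104,656 ≈ 4,488 × g
Increase = 4,488 − 1,354.1 = 3,133.9

≈ 3100 × g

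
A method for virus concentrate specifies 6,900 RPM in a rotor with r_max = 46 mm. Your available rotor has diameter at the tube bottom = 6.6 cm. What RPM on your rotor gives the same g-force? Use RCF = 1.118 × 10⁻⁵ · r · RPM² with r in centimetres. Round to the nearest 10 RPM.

8150 RPM

Original rotor: r = 46 mm = 4.6 cm
RCF_original = 1.118 × 10⁻⁵ × 4.6 × (6900)² = 1.118 × 10⁻⁵ × 4.6 × 47,610,000 ≈ 2,448.5 × g
Your rotor: r = 6.6 / 2 = 3.3 cm
2,448.5 = 1.118 × 10⁻⁵ × 3.3 × N²
N² = 2,448.5 / (3.6894 × 10⁻⁵) = 66,365,805
N ≈ √66,365,805 ≈ 8,146.5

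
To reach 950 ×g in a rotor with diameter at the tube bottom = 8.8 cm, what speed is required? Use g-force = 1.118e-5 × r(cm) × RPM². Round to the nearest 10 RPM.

r = 8.8 / 2 = 4.4 cm
950 = 1.118 × 10⁻⁵ × 4.4 × N²
N² = 950 / (4.9192 × 10⁻⁵) = 19,312,083
N ≈ √19,312,083 ≈ 4,394.6

4390 RPM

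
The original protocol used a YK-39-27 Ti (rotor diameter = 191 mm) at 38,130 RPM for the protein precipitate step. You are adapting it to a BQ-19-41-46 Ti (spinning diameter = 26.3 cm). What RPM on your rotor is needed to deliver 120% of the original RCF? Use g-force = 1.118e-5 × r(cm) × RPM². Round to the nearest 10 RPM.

Original rotor: r = 191 mm / 2 = 95.5 mm = 9.55 cm
RCF = 1.118 × 10⁻⁵ × r × N²
RCF_original = 1.118 × 10⁻⁵ × 9.55 × (38130)² = 1.118 × 10⁻⁵ × 9.55 × 1,453,896,900 ≈ 155,231.1 × g
Target RCF = 1.2 × 155,231.1 ≈ 186,277.3 × g
Your rotor: r = 26.3 / 2 = 13.15 cm
186,277.3 = 1.118 × 10⁻⁵ × 13.15 × N²
N² = 186,277.3 / (14.7017 × 10⁻⁵) = 1,267,045,988
N ≈ √1,267,045,988 ≈ 35,595.6

35600 RPM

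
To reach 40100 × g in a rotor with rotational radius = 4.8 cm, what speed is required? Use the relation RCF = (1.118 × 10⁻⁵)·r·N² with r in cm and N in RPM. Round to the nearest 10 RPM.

RCF = 1.118 × 10⁻⁵ × r × N²
40,100 = 1.118 × 10⁻⁵ × 4.8 × N²
N² = 40,100 / (5.3664 × 10⁻⁵) = 747,242,099
N ≈ √747,242,099 ≈ 27,335.7

N ≈ 27340 RPM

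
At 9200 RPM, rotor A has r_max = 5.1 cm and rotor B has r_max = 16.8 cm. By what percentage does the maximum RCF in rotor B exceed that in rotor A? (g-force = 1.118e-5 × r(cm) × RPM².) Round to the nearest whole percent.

At equal RPM, RCF scales linearly with r: ratio = 16.8 / 5.1 = 3.2941.
So rotor B delivers 229.4% more g-force.

229%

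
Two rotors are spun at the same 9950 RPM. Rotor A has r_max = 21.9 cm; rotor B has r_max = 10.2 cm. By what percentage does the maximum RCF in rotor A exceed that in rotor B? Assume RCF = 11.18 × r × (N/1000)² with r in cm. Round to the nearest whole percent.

At equal RPM, RCF scales linearly with r: ratio = 21.9 / 10.2 = 2.1471.
So rotor A delivers 114.7% more g-force.

115%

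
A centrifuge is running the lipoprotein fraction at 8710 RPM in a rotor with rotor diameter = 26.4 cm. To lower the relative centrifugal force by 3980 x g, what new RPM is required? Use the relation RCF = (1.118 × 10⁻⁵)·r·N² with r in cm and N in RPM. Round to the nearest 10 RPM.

r = 26.4 / 2 = 13.2 cm
Current RCF = 1.118 × 10⁻⁵ × 13.2 × (8710)² = 1.118 × 10⁻⁵ × 13.2 × 75,864,100 ≈ 11,195.7 × g
Target RCF = 11,195.7 − 3,980 = 7,215.7 × g
N² = 7,215.7 / (14.7576 × 10⁻⁵) = 48,894,807
N ≈ √48,894,807 ≈ 6,992.5

≈ 6990 RPM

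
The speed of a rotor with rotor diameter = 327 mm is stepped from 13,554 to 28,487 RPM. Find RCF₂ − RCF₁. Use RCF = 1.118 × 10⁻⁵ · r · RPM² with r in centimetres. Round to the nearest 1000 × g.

115000 × g

r = 327 mm / 2 = 163.5 mm = 16.35 cm
RCF₁ = 1.118 × 10⁻⁵ × 16.35 × (13554)² = 1.118 × 10⁻⁵ × 16.35 × 183,710,916 ≈ 33,581.1 × g
RCF₂ = 1.118 × 10⁻⁵ × 16.35 × (28487)² = 1.118 × 10⁻⁵ × 16.35 × 811,509,169 ≈ 148,338.2 × g
Increase = 148,338.2 − 33,581.1 = 114,757.1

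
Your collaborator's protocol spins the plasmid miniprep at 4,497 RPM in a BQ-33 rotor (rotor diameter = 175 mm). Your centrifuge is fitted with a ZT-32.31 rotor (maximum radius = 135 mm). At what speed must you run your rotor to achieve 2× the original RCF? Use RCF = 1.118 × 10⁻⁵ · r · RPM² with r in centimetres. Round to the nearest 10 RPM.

Original rotor: r = 175 mm / 2 = 87.5 mm = 8.75 cm
RCF_original = 1.118 × 10⁻⁵ × 8.75 × (4497)² = 1.118 × 10⁻⁵ × 8.75 × 20,223,009 ≈ 1,978.3 × g
Target RCF = 2 × 1,978.3 ≈ 3,956.6 × g
Your rotor: r = 135 mm = 13.5 cm
3,956.6 = 1.118 × 10⁻⁵ × 13.5 × N²
N² = 3,956.6 / (15.093 × 10⁻⁵) = 26,214,802
N ≈ √26,214,802 ≈ 5,120.0

5120 RPM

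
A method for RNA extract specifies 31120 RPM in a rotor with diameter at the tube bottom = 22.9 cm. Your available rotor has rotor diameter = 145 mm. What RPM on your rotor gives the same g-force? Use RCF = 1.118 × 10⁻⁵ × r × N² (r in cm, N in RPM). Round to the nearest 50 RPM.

39100 RPM

Original rotor: r = 22.9 / 2 = 11.45 cm
RCF = 1.118 × 10⁻⁵ × r × N²
RCF_original = 1.118 × 10⁻⁵ × 11.45 × (31120)² = 1.118 × 10⁻⁵ × 11.45 × 968,454,400 ≈ 123,972.8 × g
Your rotor: r = 145 mm / 2 = 72.5 mm = 7.25 cm
123,972.8 = 1.118 × 10⁻⁵ × 7.25 × N²
N² = 123,972.8 / (8.1055 × 10⁻⁵) = 1,529,489,853
N ≈ √1,529,489,853 ≈ 39,108.7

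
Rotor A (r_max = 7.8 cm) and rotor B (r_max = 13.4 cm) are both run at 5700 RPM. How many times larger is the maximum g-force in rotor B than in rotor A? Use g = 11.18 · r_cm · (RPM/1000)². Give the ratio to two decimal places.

1.72

At fixed N, RCF ∝ r, so RCF_B/RCF_A = r_B/r_A = 13.4 / 7.8 = 1.7179.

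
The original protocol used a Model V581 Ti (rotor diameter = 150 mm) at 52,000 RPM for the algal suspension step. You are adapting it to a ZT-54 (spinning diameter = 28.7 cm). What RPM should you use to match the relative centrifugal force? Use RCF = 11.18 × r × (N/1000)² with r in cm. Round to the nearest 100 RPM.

Original rotor: r = 150 mm / 2 = 75 mm = 7.5 cm
RCF_original = 11.18 × 7.5 × (52)² = 11.18 × 7.5 × 2,704 ≈ 226,730.4 × g
Your rotor: r = 28.7 / 2 = 14.35 cm
226,730.4 = 11.18 × 14.35 × (N/1000)²
(N/1000)² = 226,730.4 / 160.433 = 1413.24
N = 1000 × √1413.24 ≈ 37,593.1

≈ 37600 RPM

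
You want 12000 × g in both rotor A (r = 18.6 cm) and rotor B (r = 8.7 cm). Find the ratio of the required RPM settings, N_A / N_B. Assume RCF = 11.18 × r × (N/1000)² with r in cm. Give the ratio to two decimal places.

0.68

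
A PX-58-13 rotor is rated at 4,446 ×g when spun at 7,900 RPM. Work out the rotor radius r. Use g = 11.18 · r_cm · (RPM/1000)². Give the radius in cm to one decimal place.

r ≈ 6.4 cm

RCF = 11.18 × r × (N/1000)²
4446 = 11.18 × r × (7.9)²
r = 4446 / (11.18 × 62.41) = 4446 / 697.7438 ≈ 6.372 cm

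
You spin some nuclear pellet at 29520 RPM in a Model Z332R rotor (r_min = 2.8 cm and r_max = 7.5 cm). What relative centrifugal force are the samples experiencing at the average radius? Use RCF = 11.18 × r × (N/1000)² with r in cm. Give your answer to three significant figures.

r_avg = (2.8 + 7.5) / 2 = 5.15 cm
RCF = 11.18 × r × (N/1000)²
RCF = 11.18 × 5.15 × (29.52)² = 11.18 × 5.15 × 871.4304 ≈ 50,174.3 × g

50200 × g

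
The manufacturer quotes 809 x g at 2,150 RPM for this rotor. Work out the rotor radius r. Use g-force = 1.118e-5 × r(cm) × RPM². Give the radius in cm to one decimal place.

15.7 cm

809 = 1.118 × 10⁻⁵ × r × (2150)²
r = 809 / (1.118 × 10⁻⁵ × 4,622,500) = 809 / 51.67955 ≈ 15.654 cm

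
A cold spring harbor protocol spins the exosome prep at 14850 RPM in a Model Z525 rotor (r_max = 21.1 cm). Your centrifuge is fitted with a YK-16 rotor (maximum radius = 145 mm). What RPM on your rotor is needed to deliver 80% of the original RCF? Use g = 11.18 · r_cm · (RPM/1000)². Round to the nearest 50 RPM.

RCF_original = 11.18 × 21.1 × (14.85)² = 11.18 × 21.1 × 220.5225 ≈ 52,020.8 × g
Target RCF = 0.8 × 52,020.8 ≈ 41,616.6 × g
Your rotor: r = 145 mm = 14.5 cm
41,616.6 = 11.18 × 14.5 × (N/1000)²
(N/1000)² = 41,616.6 / 162.11 = 256.7183
N = 1000 × √256.7183 ≈ 16,022.4

≈ 16000 RPM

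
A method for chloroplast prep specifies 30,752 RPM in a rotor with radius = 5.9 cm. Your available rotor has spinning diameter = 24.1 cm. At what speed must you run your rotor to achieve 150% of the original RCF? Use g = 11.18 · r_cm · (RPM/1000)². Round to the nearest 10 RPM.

26350 RPM

RCF_original = 11.18 × 5.9 × (30.752)² = 11.18 × 5.9 × 945.685504 ≈ 62,379.3 × g
Target RCF = 1.5 × 62,379.3 ≈ 93,569 × g
Your rotor: r = 24.1 / 2 = 12.05 cm
93,569 = 11.18 × 12.05 × (N/1000)²
(N/1000)² = 93,569 / 134.719 = 694.5494
N = 1000 × √694.5494 ≈ 26,354.3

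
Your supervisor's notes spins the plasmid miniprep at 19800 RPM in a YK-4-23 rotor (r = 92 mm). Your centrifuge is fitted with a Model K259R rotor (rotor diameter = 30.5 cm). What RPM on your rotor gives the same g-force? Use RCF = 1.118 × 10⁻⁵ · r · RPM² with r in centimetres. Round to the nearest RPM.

≈ 15379 RPM

Original rotor: r = 92 mm = 9.2 cm
RCF = 1.118 × 10⁻⁵ × r × N²
RCF_original = 1.118 × 10⁻⁵ × 9.2 × (19800)² = 1.118 × 10⁻⁵ × 9.2 × 392,040,000 ≈ 40,323.7 × g
Your rotor: r = 30.5 / 2 = 15.25 cm
40,323.7 = 1.118 × 10⁻⁵ × 15.25 × N²
N² = 40,323.7 / (17.0495 × 10⁻⁵) = 236,509,575
N ≈ √236,509,575 ≈ 15,378.9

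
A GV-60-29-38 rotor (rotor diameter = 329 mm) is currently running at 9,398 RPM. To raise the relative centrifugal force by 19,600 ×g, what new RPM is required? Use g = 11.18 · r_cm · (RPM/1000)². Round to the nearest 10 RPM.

13960 RPM

r = 329 mm / 2 = 164.5 mm = 16.45 cm
Current RCF = 11.18 × 16.45 × (9.398)² = 11.18 × 16.45 × 88.322404 ≈ 16,243.5 × g
Target RCF = 16,243.5 + 19,600 = 35,843.5 × g
(N/1000)² = 35,843.5 / 183.911 = 194.8959
N = 1000 × √194.8959 ≈ 13,960.5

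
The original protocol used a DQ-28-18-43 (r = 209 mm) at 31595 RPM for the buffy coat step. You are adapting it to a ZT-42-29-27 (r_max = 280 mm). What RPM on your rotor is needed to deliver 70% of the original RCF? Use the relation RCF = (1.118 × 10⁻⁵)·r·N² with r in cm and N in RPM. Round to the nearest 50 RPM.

Original rotor: r = 209 mm = 20.9 cm
RCF_original = 1.118 × 10⁻⁵ × 20.9 × (31595)² = 1.118 × 10⁻⁵ × 20.9 × 998,244,025 ≈ 233,251.7 × g
Target RCF = 0.7 × 233,251.7 ≈ 163,276.2 × g
Your rotor: r = 280 mm = 28.0 cm
163,276.2 = 1.118 × 10⁻⁵ × 28 × N²
N² = 163,276.2 / (31.304 × 10⁻⁵) = 521,582,545
N ≈ √521,582,545 ≈ 22,838.2

≈ 22850 RPM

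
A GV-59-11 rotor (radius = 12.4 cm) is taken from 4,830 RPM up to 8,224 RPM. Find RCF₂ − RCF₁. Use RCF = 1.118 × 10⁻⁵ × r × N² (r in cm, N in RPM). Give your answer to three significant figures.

≈ 6140 g

RCF₁ = 1.118 × 10⁻⁵ × 12.4 × (4830)² = 1.118 × 10⁻⁵ × 12.4 × 23,328,900 ≈ 3,234.1 × g
RCF₂ = 1.118 × 10⁻⁵ × 12.4 × (8224)² = 1.118 × 10⁻⁵ × 12.4 × 67,634,176 ≈ 9,376.3 × g
Increase = 9,376.3 − 3,234.1 = 6,142.2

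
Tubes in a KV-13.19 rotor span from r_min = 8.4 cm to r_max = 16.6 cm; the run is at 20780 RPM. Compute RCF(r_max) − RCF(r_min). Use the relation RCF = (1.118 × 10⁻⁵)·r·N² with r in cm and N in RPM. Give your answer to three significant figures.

RCF_max = 1.118 × 10⁻⁵ × 16.6 × (20780)² = 1.118 × 10⁻⁵ × 16.6 × 431,808,400 ≈ 80,138.5 × g
RCF_min = 1.118 × 10⁻⁵ × 8.4 × (20780)² = 1.118 × 10⁻⁵ × 8.4 × 431,808,400 ≈ 40,552 × g
ΔRCF = 80,138.5 − 40,552 = 39,586.5

39600 ×g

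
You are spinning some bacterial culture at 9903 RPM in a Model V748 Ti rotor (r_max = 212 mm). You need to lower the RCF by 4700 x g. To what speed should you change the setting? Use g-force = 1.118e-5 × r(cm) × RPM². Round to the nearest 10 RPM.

8850 RPM

r = 212 mm = 21.2 cm
Current RCF = 1.118 × 10⁻⁵ × 21.2 × (9903)² = 1.118 × 10⁻⁵ × 21.2 × 98,069,409 ≈ 23,244 × g
Target RCF = 23,244 − 4,700 = 18,544 × g
N² = 18,544 / (23.7016 × 10⁻⁵) = 78,239,444
N ≈ √78,239,444 ≈ 8,845.3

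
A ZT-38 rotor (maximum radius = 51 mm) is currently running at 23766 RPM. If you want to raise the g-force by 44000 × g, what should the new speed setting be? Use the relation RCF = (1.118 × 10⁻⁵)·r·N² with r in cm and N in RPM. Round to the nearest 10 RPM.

N₂ ≈ 36560 RPM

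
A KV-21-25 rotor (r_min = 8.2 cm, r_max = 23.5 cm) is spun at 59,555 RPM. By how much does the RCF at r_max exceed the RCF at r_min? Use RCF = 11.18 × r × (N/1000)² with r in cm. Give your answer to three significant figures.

≈ 607000 × g

RCF_max = 11.18 × 23.5 × (59.555)² = 11.18 × 23.5 × 3,546.798025 ≈ 931,850.2 × g
RCF_min = 11.18 × 8.2 × (59.555)² = 11.18 × 8.2 × 3,546.798025 ≈ 325,156.3 × g
ΔRCF = 931,850.2 − 325,156.3 = 606,693.9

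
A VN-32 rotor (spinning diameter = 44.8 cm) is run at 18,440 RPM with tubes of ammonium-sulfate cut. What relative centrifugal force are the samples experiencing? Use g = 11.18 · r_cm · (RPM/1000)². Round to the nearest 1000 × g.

≈ 85000 × g

r = 44.8 / 2 = 22.4 cm
RCF = 11.18 × 22.4 × (18.44)² = 11.18 × 22.4 × 340.0336 ≈ 85,155.3 × g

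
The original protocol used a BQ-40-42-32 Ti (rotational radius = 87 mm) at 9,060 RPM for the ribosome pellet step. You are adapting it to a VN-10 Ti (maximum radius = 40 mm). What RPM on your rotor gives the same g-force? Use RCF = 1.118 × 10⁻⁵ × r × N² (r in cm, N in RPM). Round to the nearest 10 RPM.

≈ 13360 RPM

Original rotor: r = 87 mm = 8.7 cm
RCF_original = 1.118 × 10⁻⁵ × 8.7 × (9060)² = 1.118 × 10⁻⁵ × 8.7 × 82,083,600 ≈ 7,983.9 × g
Your rotor: r = 40 mm = 4.0 cm
7,983.9 = 1.118 × 10⁻⁵ × 4 × N²
N² = 7,983.9 / (4.472 × 10⁻⁵) = 178,530,859
N ≈ √178,530,859 ≈ 13,361.5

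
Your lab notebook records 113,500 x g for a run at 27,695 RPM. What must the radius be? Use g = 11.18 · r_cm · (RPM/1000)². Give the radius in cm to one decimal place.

13.2 cm

113500 = 11.18 × r × (27.695)²
r = 113500 / (11.18 × 767.013025) = 113500 / 8575.206 ≈ 13.236 cm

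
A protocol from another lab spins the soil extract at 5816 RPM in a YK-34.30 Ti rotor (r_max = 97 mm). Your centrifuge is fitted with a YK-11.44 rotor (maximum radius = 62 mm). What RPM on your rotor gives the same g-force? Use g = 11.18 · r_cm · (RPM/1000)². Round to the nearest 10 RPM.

7270 RPM

Original rotor: r = 97 mm = 9.7 cm
RCF_original = 11.18 × 9.7 × (5.816)² = 11.18 × 9.7 × 33.825856 ≈ 3,668.3 × g
Your rotor: r = 62 mm = 6.2 cm
3,668.3 = 11.18 × 6.2 × (N/1000)²
(N/1000)² = 3,668.3 / 69.316 = 52.9214
N = 1000 × √52.9214 ≈ 7,274.7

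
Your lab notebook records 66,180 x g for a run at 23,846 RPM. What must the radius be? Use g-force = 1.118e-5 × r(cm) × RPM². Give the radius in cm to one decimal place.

≈ 10.4 cm

66180 = 1.118 × 10⁻⁵ × r × (23846)²
r = 66180 / (1.118 × 10⁻⁵ × 568,631,716) = 66180 / 6357.303 ≈ 10.410 cm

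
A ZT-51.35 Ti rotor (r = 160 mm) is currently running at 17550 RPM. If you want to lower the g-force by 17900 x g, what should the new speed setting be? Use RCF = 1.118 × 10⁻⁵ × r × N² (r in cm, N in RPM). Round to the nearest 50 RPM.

r = 160 mm = 16.0 cm
Current RCF = 1.118 × 10⁻⁵ × 16 × (17550)² = 1.118 × 10⁻⁵ × 16 × 308,002,500 ≈ 55,095.5 × g
Target RCF = 55,095.5 − 17,900 = 37,195.5 × g
N² = 37,195.5 / (17.888 × 10⁻⁵) = 207,935,487
N ≈ √207,935,487 ≈ 14,420.0

≈ 14400 RPM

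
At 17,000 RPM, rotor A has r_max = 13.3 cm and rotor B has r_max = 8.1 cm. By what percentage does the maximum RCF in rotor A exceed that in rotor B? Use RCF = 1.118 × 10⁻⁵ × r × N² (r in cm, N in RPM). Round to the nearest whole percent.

64%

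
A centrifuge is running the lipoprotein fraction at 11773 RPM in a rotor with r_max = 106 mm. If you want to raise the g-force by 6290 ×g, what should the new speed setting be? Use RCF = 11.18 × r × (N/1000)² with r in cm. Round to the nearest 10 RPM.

13840 RPM

r = 106 mm = 10.6 cm
Current RCF = 11.18 × 10.6 × (11.773)² = 11.18 × 10.6 × 138.603529 ≈ 16,425.6 × g
Target RCF = 16,425.6 + 6,290 = 22,715.6 × g
(N/1000)² = 22,715.6 / 118.508 = 191.6799
N = 1000 × √191.6799 ≈ 13,844.9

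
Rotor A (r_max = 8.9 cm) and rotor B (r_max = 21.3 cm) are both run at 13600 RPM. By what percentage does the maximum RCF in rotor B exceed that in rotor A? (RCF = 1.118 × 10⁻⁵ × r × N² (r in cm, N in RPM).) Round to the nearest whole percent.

139%

At equal RPM, RCF scales linearly with r: ratio = 21.3 / 8.9 = 2.3933.
So rotor B delivers 139.3% more g-force.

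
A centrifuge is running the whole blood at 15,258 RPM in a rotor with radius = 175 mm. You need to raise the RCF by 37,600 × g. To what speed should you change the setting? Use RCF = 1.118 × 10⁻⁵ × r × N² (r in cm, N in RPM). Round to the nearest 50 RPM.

r = 175 mm = 17.5 cm
Current RCF = 1.118 × 10⁻⁵ × 17.5 × (15258)² = 1.118 × 10⁻⁵ × 17.5 × 232,806,564 ≈ 45,548.6 × g
Target RCF = 45,548.6 + 37,600 = 83,148.6 × g
N² = 83,148.6 / (19.565 × 10⁻⁵) = 424,986,455
N ≈ √424,986,455 ≈ 20,615.2

20600 RPM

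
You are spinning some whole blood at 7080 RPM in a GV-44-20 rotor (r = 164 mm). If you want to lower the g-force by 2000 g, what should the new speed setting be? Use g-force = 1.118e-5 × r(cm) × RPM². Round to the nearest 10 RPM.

6260 RPM

r = 164 mm = 16.4 cm
Current RCF = 1.118 × 10⁻⁵ × 16.4 × (7080)² = 1.118 × 10⁻⁵ × 16.4 × 50,126,400 ≈ 9,190.8 × g
Target RCF = 9,190.8 − 2,000 = 7,190.8 × g
N² = 7,190.8 / (18.3352 × 10⁻⁵) = 39,218,552
N ≈ √39,218,552 ≈ 6,262.5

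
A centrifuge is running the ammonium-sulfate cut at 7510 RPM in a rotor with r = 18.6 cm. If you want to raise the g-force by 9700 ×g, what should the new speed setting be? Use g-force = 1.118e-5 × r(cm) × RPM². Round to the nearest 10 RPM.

10150 RPM

Current RCF = 1.118 × 10⁻⁵ × 18.6 × (7510)² = 1.118 × 10⁻⁵ × 18.6 × 56,400,100 ≈ 11,728.3 × g
Target RCF = 11,728.3 + 9,700 = 21,428.3 × g
N² = 21,428.3 / (20.7948 × 10⁻⁵) = 103,046,435
N ≈ √103,046,435 ≈ 10,151.2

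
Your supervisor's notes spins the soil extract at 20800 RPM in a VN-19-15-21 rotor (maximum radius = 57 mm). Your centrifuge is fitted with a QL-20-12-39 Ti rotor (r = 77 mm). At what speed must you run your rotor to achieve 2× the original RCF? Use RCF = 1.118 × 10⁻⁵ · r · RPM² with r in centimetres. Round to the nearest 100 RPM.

25300 RPM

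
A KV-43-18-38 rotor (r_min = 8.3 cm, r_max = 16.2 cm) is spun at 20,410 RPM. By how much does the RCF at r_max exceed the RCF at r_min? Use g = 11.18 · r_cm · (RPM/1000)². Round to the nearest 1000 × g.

ΔRCF ≈ 37000 x g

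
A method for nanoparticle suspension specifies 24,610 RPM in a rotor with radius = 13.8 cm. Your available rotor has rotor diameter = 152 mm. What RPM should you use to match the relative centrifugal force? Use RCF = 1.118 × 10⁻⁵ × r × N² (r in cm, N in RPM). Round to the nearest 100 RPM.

RCF_original = 1.118 × 10⁻⁵ × 13.8 × (24610)² = 1.118 × 10⁻⁵ × 13.8 × 605,652,100 ≈ 93,442.4 × g
Your rotor: r = 152 mm / 2 = 76 mm = 7.6 cm
93,442.4 = 1.118 × 10⁻⁵ × 7.6 × N²
N² = 93,442.4 / (8.4968 × 10⁻⁵) = 1,099,736,371
N ≈ √1,099,736,371 ≈ 33,162.3

33200 RPM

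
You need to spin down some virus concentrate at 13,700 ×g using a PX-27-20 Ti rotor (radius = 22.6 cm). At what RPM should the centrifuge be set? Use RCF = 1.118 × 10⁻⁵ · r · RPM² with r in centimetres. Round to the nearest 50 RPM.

13,700 = 1.118 × 10⁻⁵ × 22.6 × N²
N² = 13,700 / (25.2668 × 10⁻⁵) = 54,221,350
N ≈ √54,221,350 ≈ 7,363.5

≈ 7350 RPM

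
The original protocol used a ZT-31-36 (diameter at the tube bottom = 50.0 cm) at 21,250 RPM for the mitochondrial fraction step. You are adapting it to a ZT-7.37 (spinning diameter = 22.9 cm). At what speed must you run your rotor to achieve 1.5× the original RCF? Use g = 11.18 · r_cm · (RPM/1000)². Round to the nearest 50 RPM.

Original rotor: r = 50.0 / 2 = 25 cm
RCF_original = 11.18 × 25 × (21.25)² = 11.18 × 25 × 451.5625 ≈ 126,211.7 × g
Target RCF = 1.5 × 126,211.7 ≈ 189,317.5 × g
Your rotor: r = 22.9 / 2 = 11.45 cm
189,317.5 = 11.18 × 11.45 × (N/1000)²
(N/1000)² = 189,317.5 / 128.011 = 1478.916
N = 1000 × √1478.916 ≈ 38,456.7

38450 RPM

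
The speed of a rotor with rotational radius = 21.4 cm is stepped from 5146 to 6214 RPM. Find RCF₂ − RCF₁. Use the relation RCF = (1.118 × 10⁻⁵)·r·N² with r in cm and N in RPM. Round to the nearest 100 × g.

RCF₁ = 1.118 × 10⁻⁵ × 21.4 × (5146)² = 1.118 × 10⁻⁵ × 21.4 × 26,481,316 ≈ 6,335.7 × g
RCF₂ = 1.118 × 10⁻⁵ × 21.4 × (6214)² = 1.118 × 10⁻⁵ × 21.4 × 38,613,796 ≈ 9,238.4 × g
Increase = 9,238.4 − 6,335.7 = 2,902.7

≈ 2900 g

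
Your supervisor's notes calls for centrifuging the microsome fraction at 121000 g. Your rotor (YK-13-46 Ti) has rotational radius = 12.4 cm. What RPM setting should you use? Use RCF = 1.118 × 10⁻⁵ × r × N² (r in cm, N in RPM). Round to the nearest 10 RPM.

121,000 = 1.118 × 10⁻⁵ × 12.4 × N²
N² = 121,000 / (13.8632 × 10⁻⁵) = 872,814,357
N ≈ √872,814,357 ≈ 29,543.4

29540 RPM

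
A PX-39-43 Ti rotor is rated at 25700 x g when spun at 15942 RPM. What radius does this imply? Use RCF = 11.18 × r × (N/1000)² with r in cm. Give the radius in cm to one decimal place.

RCF = 11.18 × r × (N/1000)²
25700 = 11.18 × r × (15.942)²
r = 25700 / (11.18 × 254.147364) = 25700 / 2841.368 ≈ 9.045 cm

9.0 cm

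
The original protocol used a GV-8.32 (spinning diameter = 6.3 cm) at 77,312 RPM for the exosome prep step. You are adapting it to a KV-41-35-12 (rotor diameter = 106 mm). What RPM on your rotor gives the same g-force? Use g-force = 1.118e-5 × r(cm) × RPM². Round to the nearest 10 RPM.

59600 RPM

Original rotor: r = 6.3 / 2 = 3.15 cm
RCF = 1.118 × 10⁻⁵ × r × N²
RCF_original = 1.118 × 10⁻⁵ × 3.15 × (77312)² = 1.118 × 10⁻⁵ × 3.15 × 5,977,145,344 ≈ 210,497.1 × g
Your rotor: r = 106 mm / 2 = 53 mm = 5.3 cm
210,497.1 = 1.118 × 10⁻⁵ × 5.3 × N²
N² = 210,497.1 / (5.9254 × 10⁻⁵) = 3,552,453,843
N ≈ √3,552,453,843 ≈ 59,602.5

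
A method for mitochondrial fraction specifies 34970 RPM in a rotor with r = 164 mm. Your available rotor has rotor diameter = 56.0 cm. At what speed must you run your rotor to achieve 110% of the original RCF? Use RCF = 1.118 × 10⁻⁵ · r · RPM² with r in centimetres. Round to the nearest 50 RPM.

28050 RPM

Original rotor: r = 164 mm = 16.4 cm
RCF_original = 1.118 × 10⁻⁵ × 16.4 × (34970)² = 1.118 × 10⁻⁵ × 16.4 × 1,222,900,900 ≈ 224,221.3 × g
Target RCF = 1.1 × 224,221.3 ≈ 246,643.4 × g
Your rotor: r = 56.0 / 2 = 28 cm
246,643.4 = 1.118 × 10⁻⁵ × 28 × N²
N² = 246,643.4 / (31.304 × 10⁻⁵) = 787,897,393
N ≈ √787,897,393 ≈ 28,069.5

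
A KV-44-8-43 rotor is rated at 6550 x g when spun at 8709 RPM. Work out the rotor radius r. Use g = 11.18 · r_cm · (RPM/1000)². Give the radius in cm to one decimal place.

r ≈ 7.7 cm

6550 = 11.18 × r × (8.709)²
r = 6550 / (11.18 × 75.846681) = 6550 / 847.9659 ≈ 7.724 cm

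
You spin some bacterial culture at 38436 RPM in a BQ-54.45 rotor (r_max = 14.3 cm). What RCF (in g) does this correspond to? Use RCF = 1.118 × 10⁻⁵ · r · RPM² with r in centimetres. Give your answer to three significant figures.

≈ 236000 g

RCF = 1.118 × 10⁻⁵ × r × N²
RCF = 1.118 × 10⁻⁵ × 14.3 × (38436)² = 1.118 × 10⁻⁵ × 14.3 × 1,477,326,096 ≈ 236,186 × g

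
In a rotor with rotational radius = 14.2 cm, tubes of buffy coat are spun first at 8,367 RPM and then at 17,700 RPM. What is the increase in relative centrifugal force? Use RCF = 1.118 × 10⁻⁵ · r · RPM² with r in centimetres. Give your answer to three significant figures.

38600 x g

RCF₁ = 1.118 × 10⁻⁵ × 14.2 × (8367)² = 1.118 × 10⁻⁵ × 14.2 × 70,006,689 ≈ 11,114 × g
RCF₂ = 1.118 × 10⁻⁵ × 14.2 × (17700)² = 1.118 × 10⁻⁵ × 14.2 × 313,290,000 ≈ 49,736.7 × g
Increase = 49,736.7 − 11,114 = 38,622.7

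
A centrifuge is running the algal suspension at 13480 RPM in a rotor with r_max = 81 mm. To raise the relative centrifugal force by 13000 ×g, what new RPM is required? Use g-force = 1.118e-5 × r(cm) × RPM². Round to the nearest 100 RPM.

N₂ ≈ 18000 RPM

r = 81 mm = 8.1 cm
Current RCF = 1.118 × 10⁻⁵ × 8.1 × (13480)² = 1.118 × 10⁻⁵ × 8.1 × 181,710,400 ≈ 16,455.3 × g
Target RCF = 16,455.3 + 13,000 = 29,455.3 × g
N² = 29,455.3 / (9.0558 × 10⁻⁵) = 325,264,471
N ≈ √325,264,471 ≈ 18,035.1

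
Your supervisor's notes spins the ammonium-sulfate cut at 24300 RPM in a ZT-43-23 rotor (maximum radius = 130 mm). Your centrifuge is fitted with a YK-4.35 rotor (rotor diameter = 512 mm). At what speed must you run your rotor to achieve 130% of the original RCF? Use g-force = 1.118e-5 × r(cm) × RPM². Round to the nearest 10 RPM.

Original rotor: r = 130 mm = 13.0 cm
RCF_original = 1.118 × 10⁻⁵ × 13 × (24300)² = 1.118 × 10⁻⁵ × 13 × 590,490,000 ≈ 85,821.8 × g
Target RCF = 1.3 × 85,821.8 ≈ 111,568.3 × g
Your rotor: r = 512 mm / 2 = 256 mm = 25.6 cm
111,568.3 = 1.118 × 10⁻⁵ × 25.6 × N²
N² = 111,568.3 / (28.6208 × 10⁻⁵) = 389,815,449
N ≈ √389,815,449 ≈ 19,743.7

19740 RPM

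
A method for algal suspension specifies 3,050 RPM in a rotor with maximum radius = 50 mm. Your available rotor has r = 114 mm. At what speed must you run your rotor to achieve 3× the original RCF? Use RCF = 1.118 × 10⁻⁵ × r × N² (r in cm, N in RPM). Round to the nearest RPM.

Original rotor: r = 50 mm = 5.0 cm
RCF = 1.118 × 10⁻⁵ × r × N²
RCF_original = 1.118 × 10⁻⁵ × 5 × (3050)² = 1.118 × 10⁻⁵ × 5 × 9,302,500 ≈ 520 × g
Target RCF = 3 × 520 ≈ 1,560 × g
Your rotor: r = 114 mm = 11.4 cm
1,560 = 1.118 × 10⁻⁵ × 11.4 × N²
N² = 1,560 / (12.7452 × 10⁻⁵) = 12,239,902
N ≈ √12,239,902 ≈ 3,498.6

≈ 3499 RPM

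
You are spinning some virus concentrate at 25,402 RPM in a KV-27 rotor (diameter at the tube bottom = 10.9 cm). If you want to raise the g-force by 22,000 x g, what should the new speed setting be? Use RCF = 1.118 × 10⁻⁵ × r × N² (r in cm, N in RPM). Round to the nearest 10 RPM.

r = 10.9 / 2 = 5.45 cm
Current RCF = 1.118 × 10⁻⁵ × 5.45 × (25402)² = 1.118 × 10⁻⁵ × 5.45 × 645,261,604 ≈ 39,316.4 × g
Target RCF = 39,316.4 + 22,000 = 61,316.4 × g
N² = 61,316.4 / (6.0931 × 10⁻⁵) = 1,006,325,188
N ≈ √1,006,325,188 ≈ 31,722.6

31720 RPM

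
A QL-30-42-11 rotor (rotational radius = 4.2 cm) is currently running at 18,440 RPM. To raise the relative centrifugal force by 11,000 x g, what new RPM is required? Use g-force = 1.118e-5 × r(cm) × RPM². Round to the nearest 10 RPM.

Current RCF = 1.118 × 10⁻⁵ × 4.2 × (18440)² = 1.118 × 10⁻⁵ × 4.2 × 340,033,600 ≈ 15,966.6 × g
Target RCF = 15,966.6 + 11,000 = 26,966.6 × g
N² = 26,966.6 / (4.6956 × 10⁻⁵) = 574,295,085
N ≈ √574,295,085 ≈ 23,964.5

≈ 23960 RPM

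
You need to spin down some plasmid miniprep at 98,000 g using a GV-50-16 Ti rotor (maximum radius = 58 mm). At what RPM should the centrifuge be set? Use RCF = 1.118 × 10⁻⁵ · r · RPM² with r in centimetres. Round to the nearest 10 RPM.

≈ 38880 RPM

r = 58 mm = 5.8 cm
98,000 = 1.118 × 10⁻⁵ × 5.8 × N²
N² = 98,000 / (6.4844 × 10⁻⁵) = 1,511,319,474
N ≈ √1,511,319,474 ≈ 38,875.7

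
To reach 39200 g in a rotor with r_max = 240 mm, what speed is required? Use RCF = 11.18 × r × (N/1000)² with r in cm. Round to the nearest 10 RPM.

12090 RPM

r = 240 mm = 24.0 cm
RCF = 11.18 × r × (N/1000)²
39,200 = 11.18 × 24 × (N/1000)²
(N/1000)² = 39,200 / 268.32 = 146.0942
N = 1000 × √146.0942 ≈ 12,086.9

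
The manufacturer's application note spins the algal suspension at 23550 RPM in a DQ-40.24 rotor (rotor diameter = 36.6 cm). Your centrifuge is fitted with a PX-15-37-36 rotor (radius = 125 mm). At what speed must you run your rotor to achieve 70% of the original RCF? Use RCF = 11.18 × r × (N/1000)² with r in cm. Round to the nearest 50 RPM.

23850 RPM

Original rotor: r = 36.6 / 2 = 18.3 cm
RCF_original = 11.18 × 18.3 × (23.55)² = 11.18 × 18.3 × 554.6025 ≈ 113,468.3 × g
Target RCF = 0.7 × 113,468.3 ≈ 79,427.8 × g
Your rotor: r = 125 mm = 12.5 cm
79,427.8 = 11.18 × 12.5 × (N/1000)²
(N/1000)² = 79,427.8 / 139.75 = 568.3564
N = 1000 × √568.3564 ≈ 23,840.2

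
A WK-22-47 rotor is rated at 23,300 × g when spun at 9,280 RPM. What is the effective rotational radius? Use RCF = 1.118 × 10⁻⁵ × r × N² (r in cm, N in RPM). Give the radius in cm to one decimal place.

24.2 cm

23300 = 1.118 × 10⁻⁵ × r × (9280)²
r = 23300 / (1.118 × 10⁻⁵ × 86,118,400) = 23300 / 962.8037 ≈ 24.200 cm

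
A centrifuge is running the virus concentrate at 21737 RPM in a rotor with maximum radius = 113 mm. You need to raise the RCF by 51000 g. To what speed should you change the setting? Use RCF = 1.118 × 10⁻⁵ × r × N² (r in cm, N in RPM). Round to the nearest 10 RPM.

N₂ ≈ 29600 RPM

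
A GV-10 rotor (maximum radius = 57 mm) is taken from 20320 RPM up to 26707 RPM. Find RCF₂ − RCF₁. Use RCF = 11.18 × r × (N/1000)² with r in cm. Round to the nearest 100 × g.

19100 g

r = 57 mm = 5.7 cm
RCF₁ = 11.18 × 5.7 × (20.32)² = 11.18 × 5.7 × 412.9024 ≈ 26,312.6 × g
RCF₂ = 11.18 × 5.7 × (26.707)² = 11.18 × 5.7 × 713.263849 ≈ 45,453.5 × g
Increase = 45,453.5 − 26,312.6 = 19,140.9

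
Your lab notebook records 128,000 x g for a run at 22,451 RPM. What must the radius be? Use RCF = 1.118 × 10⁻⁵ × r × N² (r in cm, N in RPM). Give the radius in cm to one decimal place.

r ≈ 22.7 cm

128000 = 1.118 × 10⁻⁵ × r × (22451)²
r = 128000 / (1.118 × 10⁻⁵ × 504,047,401) = 128000 / 5635.25 ≈ 22.714 cm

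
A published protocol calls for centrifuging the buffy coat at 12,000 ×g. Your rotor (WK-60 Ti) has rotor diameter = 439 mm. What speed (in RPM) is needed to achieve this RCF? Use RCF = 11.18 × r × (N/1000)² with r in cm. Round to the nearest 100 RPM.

r = 439 mm / 2 = 219.5 mm = 21.95 cm
RCF = 11.18 × r × (N/1000)²
12,000 = 11.18 × 21.95 × (N/1000)²
(N/1000)² = 12,000 / 245.401 = 48.89956
N = 1000 × √48.89956 ≈ 6,992.8

N ≈ 7000 RPM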